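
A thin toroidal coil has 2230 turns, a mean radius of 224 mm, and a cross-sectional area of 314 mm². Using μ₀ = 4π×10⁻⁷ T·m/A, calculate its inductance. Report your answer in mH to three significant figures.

L ≈ 1.39 mH

For a thin toroid, L = μ₀N²A/(2πR).
L = (4π×10⁻⁷)(2230)²(3.140×10^-4) / (2π×0.224 m) = 1.394×10^-3 H.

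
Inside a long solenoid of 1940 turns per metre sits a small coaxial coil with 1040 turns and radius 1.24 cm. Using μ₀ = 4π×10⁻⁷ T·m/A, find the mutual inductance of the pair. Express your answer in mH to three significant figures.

The outer solenoid produces a uniform field B₁ = μ₀n₁I₁ across the inner coil,
so the flux linkage is N₂Φ = N₂B₁A₂ = μ₀n₁N₂A₂·I₁, giving M = μ₀n₁N₂A₂.
A₂ = πr² = π(1.240×10^-2 m)² = 4.831×10^-4 m².
M = (4π×10⁻⁷)(1940)(1040)(4.831×10^-4) = 1.2247×10^-3 H.

M ≈ 1.22 mH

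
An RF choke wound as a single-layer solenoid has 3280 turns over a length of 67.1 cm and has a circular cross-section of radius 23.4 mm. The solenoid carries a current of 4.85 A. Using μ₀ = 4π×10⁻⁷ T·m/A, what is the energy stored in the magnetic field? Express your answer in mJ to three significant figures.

U ≈ 408 mJ

A = πr² = π(2.340×10^-2 m)² = 1.720×10^-3 m².
L = μ₀N²A/ℓ = (4π×10⁻⁷)(3280)²(1.720×10^-3)/(0.671) = 3.466×10^-2 H.
U = ½LI² = ½(3.466×10^-2)(4.85)² = 0.4076 J.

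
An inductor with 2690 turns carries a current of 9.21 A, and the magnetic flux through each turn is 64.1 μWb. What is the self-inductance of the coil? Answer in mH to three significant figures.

L ≈ 18.7 mH

Self-inductance is defined by L = NΦ_B/I (flux linkage over current).
L = (2690)(6.410×10^-5 Wb)/(9.21 A) = 1.872×10^-2 H.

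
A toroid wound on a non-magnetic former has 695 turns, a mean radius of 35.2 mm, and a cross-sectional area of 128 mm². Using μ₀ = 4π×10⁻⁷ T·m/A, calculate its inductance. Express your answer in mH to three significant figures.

L ≈ 0.351 mH

For a thin toroid, L = μ₀N²A/(2πR).
L = (4π×10⁻⁷)(695)²(1.280×10^-4) / (2π×3.520×10^-2 m) = 3.513×10^-4 H.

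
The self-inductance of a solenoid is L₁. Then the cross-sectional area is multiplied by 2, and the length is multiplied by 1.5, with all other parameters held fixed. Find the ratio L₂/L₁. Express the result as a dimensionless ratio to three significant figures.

L₂/L₁ = 1.33

For a solenoid, L ∝ μᵣN²A/ℓ.
L₂/L₁ = (2) × (1.5)^-1 = 1.33.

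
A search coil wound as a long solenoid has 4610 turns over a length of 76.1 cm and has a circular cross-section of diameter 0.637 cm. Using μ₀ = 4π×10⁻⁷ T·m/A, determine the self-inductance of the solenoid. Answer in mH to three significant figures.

L ≈ 1.12 mH

A = π(d/2)² = π(3.185×10^-3 m)² = 3.187×10^-5 m².
For a long solenoid, L = μ₀N²A/ℓ.
L = (4π×10⁻⁷)(4610)²(3.187×10^-5)/(0.761 m) = 1.118×10^-3 H.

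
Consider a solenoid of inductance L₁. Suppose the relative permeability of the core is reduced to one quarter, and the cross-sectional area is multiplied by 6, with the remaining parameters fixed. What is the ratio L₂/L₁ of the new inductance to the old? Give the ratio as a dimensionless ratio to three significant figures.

L₂/L₁ = 1.50

For a solenoid, L ∝ μᵣN²A/ℓ.
L₂/L₁ = (0.25) × (6) = 1.50.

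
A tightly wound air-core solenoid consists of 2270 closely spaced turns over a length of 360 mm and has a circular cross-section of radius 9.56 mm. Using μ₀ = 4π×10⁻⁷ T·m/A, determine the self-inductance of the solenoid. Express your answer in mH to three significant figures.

L ≈ 5.16 mH

A = πr² = π(9.560×10^-3 m)² = 2.871×10^-4 m².
For a long solenoid, L = μ₀N²A/ℓ.
L = (4π×10⁻⁷)(2270)²(2.871×10^-4)/(0.36 m) = 5.164×10^-3 H.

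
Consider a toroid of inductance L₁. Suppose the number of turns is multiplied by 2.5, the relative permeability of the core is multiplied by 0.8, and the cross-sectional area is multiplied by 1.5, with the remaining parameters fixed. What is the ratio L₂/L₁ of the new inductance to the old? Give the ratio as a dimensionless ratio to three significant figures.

For a toroid, L ∝ μᵣN²A/R.
L₂/L₁ = (2.5)^2 × (0.8) × (1.5) = 7.50.

L₂/L₁ = 7.50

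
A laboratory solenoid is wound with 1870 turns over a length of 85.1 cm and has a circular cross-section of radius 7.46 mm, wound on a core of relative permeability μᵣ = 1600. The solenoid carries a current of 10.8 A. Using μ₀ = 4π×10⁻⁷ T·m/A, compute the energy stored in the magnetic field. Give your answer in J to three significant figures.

A = πr² = π(7.460×10^-3 m)² = 1.748×10^-4 m².
L = μ₀μᵣN²A/ℓ = (4π×10⁻⁷)(1600)(1870)²(1.748×10^-4)/(0.851) = 1.444 H.
U = ½LI² = ½(1.444)(10.8)² = 84.24 J.

U ≈ 84.2 J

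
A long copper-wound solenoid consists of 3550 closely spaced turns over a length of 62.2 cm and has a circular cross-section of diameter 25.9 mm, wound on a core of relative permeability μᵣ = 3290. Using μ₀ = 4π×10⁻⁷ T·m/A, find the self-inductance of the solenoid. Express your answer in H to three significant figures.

A = π(d/2)² = π(1.295×10^-2 m)² = 5.269×10^-4 m².
For a long solenoid, L = μ₀μᵣN²A/ℓ.
L = (4π×10⁻⁷)(3290)(3550)²(5.269×10^-4)/(0.622 m) = 44.13 H.

L ≈ 44.1 H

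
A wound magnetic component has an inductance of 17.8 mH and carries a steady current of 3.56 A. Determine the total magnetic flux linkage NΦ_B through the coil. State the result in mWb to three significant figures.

From L = NΦ_B/I, the flux linkage is NΦ_B = LI.
NΦ_B = (1.780×10^-2 H)(3.56 A) = 6.337×10^-2 Wb.

NΦ_B ≈ 63.4 mWb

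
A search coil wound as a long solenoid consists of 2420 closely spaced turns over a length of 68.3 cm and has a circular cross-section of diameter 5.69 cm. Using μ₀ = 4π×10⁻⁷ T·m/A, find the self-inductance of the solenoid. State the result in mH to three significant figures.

A = π(d/2)² = π(2.845×10^-2 m)² = 2.543×10^-3 m².
For a long solenoid, L = μ₀N²A/ℓ.
L = (4π×10⁻⁷)(2420)²(2.543×10^-3)/(0.683 m) = 2.740×10^-2 H.

L ≈ 27.4 mH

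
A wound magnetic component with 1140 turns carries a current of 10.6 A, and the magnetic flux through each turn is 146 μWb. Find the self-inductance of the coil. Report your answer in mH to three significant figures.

L ≈ 15.7 mH

Self-inductance is defined by L = NΦ_B/I (flux linkage over current).
L = (1140)(1.460×10^-4 Wb)/(10.6 A) = 1.570×10^-2 H.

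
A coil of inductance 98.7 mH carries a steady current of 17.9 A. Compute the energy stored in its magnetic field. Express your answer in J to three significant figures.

Stored magnetic energy: U = ½LI².
U = ½(9.870×10^-2 H)(17.9 A)² = 15.81 J.

U ≈ 15.8 J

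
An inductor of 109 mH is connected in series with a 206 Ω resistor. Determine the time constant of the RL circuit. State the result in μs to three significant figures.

τ ≈ 529 μs

τ = L/R = (0.109 H)/(206 Ω) = 5.291×10^-4 s.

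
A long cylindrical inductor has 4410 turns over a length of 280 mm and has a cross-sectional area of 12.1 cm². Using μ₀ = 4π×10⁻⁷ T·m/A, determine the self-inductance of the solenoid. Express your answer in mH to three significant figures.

L ≈ 106 mH

A = 12.1 cm² = 1.210×10^-3 m².
For a long solenoid, L = μ₀N²A/ℓ.
L = (4π×10⁻⁷)(4410)²(1.210×10^-3)/(0.28 m) = 0.1056 H.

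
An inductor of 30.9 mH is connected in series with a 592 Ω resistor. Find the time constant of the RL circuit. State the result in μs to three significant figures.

τ = L/R = (3.090×10^-2 H)/(592 Ω) = 5.220×10^-5 s.

τ ≈ 52.2 μs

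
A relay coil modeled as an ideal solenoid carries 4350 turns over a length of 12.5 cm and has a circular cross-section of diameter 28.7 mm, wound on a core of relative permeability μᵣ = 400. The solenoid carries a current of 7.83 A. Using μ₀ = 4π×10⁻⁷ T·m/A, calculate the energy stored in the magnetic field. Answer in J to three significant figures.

A = π(d/2)² = π(1.435×10^-2 m)² = 6.469×10^-4 m².
L = μ₀μᵣN²A/ℓ = (4π×10⁻⁷)(400)(4350)²(6.469×10^-4)/(0.125) = 49.23 H.
U = ½LI² = ½(49.23)(7.83)² = 1.509×10^3 J.

U ≈ 1510 J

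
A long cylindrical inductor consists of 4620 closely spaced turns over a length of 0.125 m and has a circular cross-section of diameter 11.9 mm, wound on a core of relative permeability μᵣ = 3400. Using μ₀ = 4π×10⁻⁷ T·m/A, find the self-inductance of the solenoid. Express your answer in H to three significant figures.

A = π(d/2)² = π(5.950×10^-3 m)² = 1.112×10^-4 m².
For a long solenoid, L = μ₀μᵣN²A/ℓ.
L = (4π×10⁻⁷)(3400)(4620)²(1.112×10^-4)/(0.125 m) = 81.14 H.

L ≈ 81.1 H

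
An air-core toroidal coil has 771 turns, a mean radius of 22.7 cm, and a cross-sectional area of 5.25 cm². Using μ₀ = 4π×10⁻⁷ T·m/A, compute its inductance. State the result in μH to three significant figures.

L ≈ 275 μH

For a thin toroid, L = μ₀N²A/(2πR).
L = (4π×10⁻⁷)(771)²(5.250×10^-4) / (2π×0.227 m) = 2.750×10^-4 H.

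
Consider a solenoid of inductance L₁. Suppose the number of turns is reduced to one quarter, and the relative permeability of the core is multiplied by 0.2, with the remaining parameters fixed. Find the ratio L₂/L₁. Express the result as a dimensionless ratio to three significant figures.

For a solenoid, L ∝ μᵣN²A/ℓ.
L₂/L₁ = (0.25)^2 × (0.2) = 0.0125.

L₂/L₁ = 0.0125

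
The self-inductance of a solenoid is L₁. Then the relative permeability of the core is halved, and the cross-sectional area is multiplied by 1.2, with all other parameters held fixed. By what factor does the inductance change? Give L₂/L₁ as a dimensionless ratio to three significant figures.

For a solenoid, L ∝ μᵣN²A/ℓ.
L₂/L₁ = (0.5) × (1.2) = 0.600.

L₂/L₁ = 0.600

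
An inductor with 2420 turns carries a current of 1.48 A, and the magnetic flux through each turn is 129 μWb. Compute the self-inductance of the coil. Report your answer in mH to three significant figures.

Self-inductance is defined by L = NΦ_B/I (flux linkage over current).
L = (2420)(1.290×10^-4 Wb)/(1.48 A) = 0.2109 H.

L ≈ 211 mH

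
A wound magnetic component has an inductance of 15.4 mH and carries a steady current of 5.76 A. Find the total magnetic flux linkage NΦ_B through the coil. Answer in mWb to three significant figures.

NΦ_B ≈ 88.7 mWb

From L = NΦ_B/I, the flux linkage is NΦ_B = LI.
NΦ_B = (1.540×10^-2 H)(5.76 A) = 8.870×10^-2 Wb.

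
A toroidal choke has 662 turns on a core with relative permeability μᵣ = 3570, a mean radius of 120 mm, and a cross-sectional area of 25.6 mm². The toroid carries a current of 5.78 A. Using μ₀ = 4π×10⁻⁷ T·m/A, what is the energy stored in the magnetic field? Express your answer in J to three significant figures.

U ≈ 1.12 J

L = μ₀μᵣN²A/(2πR) = (4π×10⁻⁷)(3570)(662)²(2.560×10^-5)/(2π×0.12) = 6.675×10^-2 H.
U = ½LI² = ½(6.675×10^-2)(5.78)² = 1.115 J.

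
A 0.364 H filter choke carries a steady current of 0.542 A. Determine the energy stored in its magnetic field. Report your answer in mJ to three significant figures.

Stored magnetic energy: U = ½LI².
U = ½(0.364 H)(0.542 A)² = 5.347×10^-2 J.

U ≈ 53.5 mJ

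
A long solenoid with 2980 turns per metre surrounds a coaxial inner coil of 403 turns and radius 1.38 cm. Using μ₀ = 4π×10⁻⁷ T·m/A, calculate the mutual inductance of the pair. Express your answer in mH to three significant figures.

The outer solenoid produces a uniform field B₁ = μ₀n₁I₁ across the inner coil,
so the flux linkage is N₂Φ = N₂B₁A₂ = μ₀n₁N₂A₂·I₁, giving M = μ₀n₁N₂A₂.
A₂ = πr² = π(1.380×10^-2 m)² = 5.983×10^-4 m².
M = (4π×10⁻⁷)(2980)(403)(5.983×10^-4) = 9.029×10^-4 H.

M ≈ 0.903 mH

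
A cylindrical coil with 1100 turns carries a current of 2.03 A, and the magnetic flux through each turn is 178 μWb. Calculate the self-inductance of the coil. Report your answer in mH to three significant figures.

L ≈ 96.5 mH

Self-inductance is defined by L = NΦ_B/I (flux linkage over current).
L = (1100)(1.780×10^-4 Wb)/(2.03 A) = 9.645×10^-2 H.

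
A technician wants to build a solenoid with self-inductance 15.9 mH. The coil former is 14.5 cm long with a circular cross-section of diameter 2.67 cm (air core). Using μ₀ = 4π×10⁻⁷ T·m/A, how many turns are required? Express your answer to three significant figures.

N ≈ 1810 turns

A = π(d/2)² = π(1.335×10^-2 m)² = 5.599×10^-4 m².
From L = μ₀N²A/ℓ, N = √(Lℓ / (μ₀A)).
N = √[(1.590×10^-2)(0.145) / ((4π×10⁻⁷)×5.599×10^-4)] = √(3.277×10^6) ≈ 1810.2.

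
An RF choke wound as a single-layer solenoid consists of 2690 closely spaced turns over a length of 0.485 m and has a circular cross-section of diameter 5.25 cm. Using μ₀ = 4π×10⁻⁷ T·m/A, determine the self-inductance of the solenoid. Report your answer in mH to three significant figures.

A = π(d/2)² = π(2.625×10^-2 m)² = 2.1648×10^-3 m².
For a long solenoid, L = μ₀N²A/ℓ.
L = (4π×10⁻⁷)(2690)²(2.1648×10^-3)/(0.485 m) = 4.059×10^-2 H.

L ≈ 40.6 mH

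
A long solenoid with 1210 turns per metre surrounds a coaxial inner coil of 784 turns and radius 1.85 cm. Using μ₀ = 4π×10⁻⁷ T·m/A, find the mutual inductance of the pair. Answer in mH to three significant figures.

The outer solenoid produces a uniform field B₁ = μ₀n₁I₁ across the inner coil,
so the flux linkage is N₂Φ = N₂B₁A₂ = μ₀n₁N₂A₂·I₁, giving M = μ₀n₁N₂A₂.
A₂ = πr² = π(1.850×10^-2 m)² = 1.075×10^-3 m².
M = (4π×10⁻⁷)(1210)(784)(1.075×10^-3) = 1.282×10^-3 H.

M ≈ 1.28 mH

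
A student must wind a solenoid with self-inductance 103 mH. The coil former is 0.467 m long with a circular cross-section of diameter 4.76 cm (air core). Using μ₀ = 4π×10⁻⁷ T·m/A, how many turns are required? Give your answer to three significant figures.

N ≈ 4640 turns

A = π(d/2)² = π(2.380×10^-2 m)² = 1.780×10^-3 m².
From L = μ₀N²A/ℓ, N = √(Lℓ / (μ₀A)).
N = √[(0.103)(0.467) / ((4π×10⁻⁷)×1.780×10^-3)] = √(2.151×10^7) ≈ 4637.9.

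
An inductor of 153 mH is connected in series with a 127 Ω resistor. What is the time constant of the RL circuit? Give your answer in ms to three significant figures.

τ = L/R = (0.153 H)/(127 Ω) = 1.2047×10^-3 s.

τ ≈ 1.20 ms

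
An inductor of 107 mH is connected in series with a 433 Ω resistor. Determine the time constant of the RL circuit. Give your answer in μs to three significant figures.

τ ≈ 247 μs

τ = L/R = (0.107 H)/(433 Ω) = 2.471×10^-4 s.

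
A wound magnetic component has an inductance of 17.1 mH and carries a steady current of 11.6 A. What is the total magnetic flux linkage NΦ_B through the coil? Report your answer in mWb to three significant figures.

NΦ_B ≈ 198 mWb

From L = NΦ_B/I, the flux linkage is NΦ_B = LI.
NΦ_B = (1.710×10^-2 H)(11.6 A) = 0.1984 Wb.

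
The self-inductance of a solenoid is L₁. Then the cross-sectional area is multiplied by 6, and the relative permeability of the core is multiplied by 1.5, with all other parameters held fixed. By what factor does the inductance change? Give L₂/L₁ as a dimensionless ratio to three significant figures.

For a solenoid, L ∝ μᵣN²A/ℓ.
L₂/L₁ = (6) × (1.5) = 9.00.

L₂/L₁ = 9.00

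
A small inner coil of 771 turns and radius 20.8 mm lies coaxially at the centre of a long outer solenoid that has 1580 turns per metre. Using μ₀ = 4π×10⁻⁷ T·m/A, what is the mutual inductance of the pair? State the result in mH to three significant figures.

The outer solenoid produces a uniform field B₁ = μ₀n₁I₁ across the inner coil,
so the flux linkage is N₂Φ = N₂B₁A₂ = μ₀n₁N₂A₂·I₁, giving M = μ₀n₁N₂A₂.
A₂ = πr² = π(2.080×10^-2 m)² = 1.359×10^-3 m².
M = (4π×10⁻⁷)(1580)(771)(1.359×10^-3) = 2.081×10^-3 H.

M ≈ 2.08 mH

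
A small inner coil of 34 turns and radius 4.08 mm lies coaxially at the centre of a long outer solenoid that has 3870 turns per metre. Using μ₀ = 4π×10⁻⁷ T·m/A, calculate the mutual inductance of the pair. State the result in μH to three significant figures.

M ≈ 8.65 μH

The outer solenoid produces a uniform field B₁ = μ₀n₁I₁ across the inner coil,
so the flux linkage is N₂Φ = N₂B₁A₂ = μ₀n₁N₂A₂·I₁, giving M = μ₀n₁N₂A₂.
A₂ = πr² = π(4.080×10^-3 m)² = 5.230×10^-5 m².
M = (4π×10⁻⁷)(3870)(34)(5.230×10^-5) = 8.647×10^-6 H.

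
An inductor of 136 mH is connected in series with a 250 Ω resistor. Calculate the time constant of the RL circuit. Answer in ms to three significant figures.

τ = L/R = (0.136 H)/(250 Ω) = 5.440×10^-4 s.

τ ≈ 0.544 ms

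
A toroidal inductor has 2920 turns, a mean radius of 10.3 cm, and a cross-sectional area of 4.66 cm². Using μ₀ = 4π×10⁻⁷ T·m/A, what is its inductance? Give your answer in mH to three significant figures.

L ≈ 7.72 mH

For a thin toroid, L = μ₀N²A/(2πR).
L = (4π×10⁻⁷)(2920)²(4.660×10^-4) / (2π×0.103 m) = 7.715×10^-3 H.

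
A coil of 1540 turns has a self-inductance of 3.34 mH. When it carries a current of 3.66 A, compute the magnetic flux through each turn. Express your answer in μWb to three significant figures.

Φ_B ≈ 7.94 μWb

From L = NΦ_B/I, the flux per turn is Φ_B = LI/N.
Φ_B = (3.340×10^-3 H)(3.66 A)/1540 = 7.938×10^-6 Wb.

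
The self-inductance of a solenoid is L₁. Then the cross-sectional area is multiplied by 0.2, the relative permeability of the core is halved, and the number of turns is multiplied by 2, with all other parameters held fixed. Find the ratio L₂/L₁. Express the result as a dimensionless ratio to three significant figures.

L₂/L₁ = 0.400

For a solenoid, L ∝ μᵣN²A/ℓ.
L₂/L₁ = (0.2) × (0.5) × (2)^2 = 0.400.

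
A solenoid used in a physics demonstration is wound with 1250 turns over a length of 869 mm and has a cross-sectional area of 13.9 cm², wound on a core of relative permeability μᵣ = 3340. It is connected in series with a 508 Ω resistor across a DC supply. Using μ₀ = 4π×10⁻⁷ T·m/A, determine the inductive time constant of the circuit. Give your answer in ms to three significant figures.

A = 13.9 cm² = 1.390×10^-3 m².
L = μ₀μᵣN²A/ℓ = (4π×10⁻⁷)(3340)(1250)²(1.390×10^-3)/(0.869) = 10.49 H.
τ = L/R = (10.49)/(508) = 2.0649×10^-2 s.

τ ≈ 20.6 ms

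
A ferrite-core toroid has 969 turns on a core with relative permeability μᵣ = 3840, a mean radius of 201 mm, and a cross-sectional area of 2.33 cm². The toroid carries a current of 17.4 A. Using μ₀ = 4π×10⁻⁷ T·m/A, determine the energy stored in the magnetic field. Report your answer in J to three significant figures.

L = μ₀μᵣN²A/(2πR) = (4π×10⁻⁷)(3840)(969)²(2.330×10^-4)/(2π×0.201) = 0.8359 H.
U = ½LI² = ½(0.8359)(17.4)² = 126.5 J.

U ≈ 127 J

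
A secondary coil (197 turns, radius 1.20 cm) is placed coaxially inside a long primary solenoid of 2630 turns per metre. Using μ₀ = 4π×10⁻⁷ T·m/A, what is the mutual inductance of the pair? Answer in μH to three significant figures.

The outer solenoid produces a uniform field B₁ = μ₀n₁I₁ across the inner coil,
so the flux linkage is N₂Φ = N₂B₁A₂ = μ₀n₁N₂A₂·I₁, giving M = μ₀n₁N₂A₂.
A₂ = πr² = π(1.200×10^-2 m)² = 4.524×10^-4 m².
M = (4π×10⁻⁷)(2630)(197)(4.524×10^-4) = 2.945×10^-4 H.

M ≈ 295 μH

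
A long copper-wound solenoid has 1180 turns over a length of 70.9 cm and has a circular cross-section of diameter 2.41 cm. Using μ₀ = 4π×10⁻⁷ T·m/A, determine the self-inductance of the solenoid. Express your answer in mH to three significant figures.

A = π(d/2)² = π(1.205×10^-2 m)² = 4.562×10^-4 m².
For a long solenoid, L = μ₀N²A/ℓ.
L = (4π×10⁻⁷)(1180)²(4.562×10^-4)/(0.709 m) = 1.126×10^-3 H.

L ≈ 1.13 mH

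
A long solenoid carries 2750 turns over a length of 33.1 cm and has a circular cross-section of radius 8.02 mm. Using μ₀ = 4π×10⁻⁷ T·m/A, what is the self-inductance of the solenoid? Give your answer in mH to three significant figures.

A = πr² = π(8.020×10^-3 m)² = 2.021×10^-4 m².
For a long solenoid, L = μ₀N²A/ℓ.
L = (4π×10⁻⁷)(2750)²(2.021×10^-4)/(0.331 m) = 5.802×10^-3 H.

L ≈ 5.80 mH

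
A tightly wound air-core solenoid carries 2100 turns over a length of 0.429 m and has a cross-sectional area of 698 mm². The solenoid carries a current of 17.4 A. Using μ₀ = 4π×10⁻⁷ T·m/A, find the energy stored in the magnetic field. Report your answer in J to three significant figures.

A = 698 mm² = 6.980×10^-4 m².
L = μ₀N²A/ℓ = (4π×10⁻⁷)(2100)²(6.980×10^-4)/(0.429) = 9.017×10^-3 H.
U = ½LI² = ½(9.017×10^-3)(17.4)² = 1.3649 J.

U ≈ 1.36 J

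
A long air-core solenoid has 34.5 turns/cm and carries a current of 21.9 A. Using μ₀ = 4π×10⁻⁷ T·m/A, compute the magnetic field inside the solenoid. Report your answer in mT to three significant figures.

Inside a long solenoid, B = μ₀nI.
B = (4π×10⁻⁷)(3.450×10^3 m⁻¹)(21.9 A) = 9.4945×10^-2 T.

B ≈ 94.9 mT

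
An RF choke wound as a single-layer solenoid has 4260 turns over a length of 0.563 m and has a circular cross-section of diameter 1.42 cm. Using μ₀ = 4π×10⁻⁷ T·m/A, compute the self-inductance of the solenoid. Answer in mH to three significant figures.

A = π(d/2)² = π(7.100×10^-3 m)² = 1.584×10^-4 m².
For a long solenoid, L = μ₀N²A/ℓ.
L = (4π×10⁻⁷)(4260)²(1.584×10^-4)/(0.563 m) = 6.4149×10^-3 H.

L ≈ 6.41 mH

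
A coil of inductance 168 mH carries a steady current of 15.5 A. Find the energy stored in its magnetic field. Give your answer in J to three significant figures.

Stored magnetic energy: U = ½LI².
U = ½(0.168 H)(15.5 A)² = 20.18 J.

U ≈ 20.2 J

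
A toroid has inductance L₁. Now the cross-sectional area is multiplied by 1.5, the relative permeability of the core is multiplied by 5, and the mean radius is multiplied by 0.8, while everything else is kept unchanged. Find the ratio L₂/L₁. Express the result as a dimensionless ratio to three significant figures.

For a toroid, L ∝ μᵣN²A/R.
L₂/L₁ = (1.5) × (5) × (0.8)^-1 = 9.38.

L₂/L₁ = 9.38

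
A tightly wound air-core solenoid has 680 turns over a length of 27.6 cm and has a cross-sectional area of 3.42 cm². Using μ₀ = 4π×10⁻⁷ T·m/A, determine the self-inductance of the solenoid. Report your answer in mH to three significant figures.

L ≈ 0.720 mH

A = 3.42 cm² = 3.420×10^-4 m².
For a long solenoid, L = μ₀N²A/ℓ.
L = (4π×10⁻⁷)(680)²(3.420×10^-4)/(0.276 m) = 7.200×10^-4 H.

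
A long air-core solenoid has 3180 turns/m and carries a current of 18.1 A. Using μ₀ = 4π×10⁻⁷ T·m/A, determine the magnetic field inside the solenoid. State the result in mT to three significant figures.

Inside a long solenoid, B = μ₀nI.
B = (4π×10⁻⁷)(3.180×10^3 m⁻¹)(18.1 A) = 7.233×10^-2 T.

B ≈ 72.3 mT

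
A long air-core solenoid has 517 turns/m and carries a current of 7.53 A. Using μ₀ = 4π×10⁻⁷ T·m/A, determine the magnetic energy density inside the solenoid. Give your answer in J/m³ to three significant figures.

u ≈ 9.52 J/m³

B = μ₀nI = (4π×10⁻⁷)(517)(7.53) = 4.892×10^-3 T.
u = B²/(2μ₀) = (4.892×10^-3)²/(2×4π×10⁻⁷) = 9.522 J/m³.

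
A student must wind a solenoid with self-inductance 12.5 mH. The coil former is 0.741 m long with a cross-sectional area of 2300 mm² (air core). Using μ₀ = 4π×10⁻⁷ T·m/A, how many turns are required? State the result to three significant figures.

A = 2300 mm² = 2.300×10^-3 m².
From L = μ₀N²A/ℓ, N = √(Lℓ / (μ₀A)).
N = √[(1.250×10^-2)(0.741) / ((4π×10⁻⁷)×2.300×10^-3)] = √(3.2047×10^6) ≈ 1790.2.

N ≈ 1790 turns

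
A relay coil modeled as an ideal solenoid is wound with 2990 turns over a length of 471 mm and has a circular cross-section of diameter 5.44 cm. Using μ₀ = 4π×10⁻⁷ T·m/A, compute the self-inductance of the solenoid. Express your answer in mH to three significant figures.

A = π(d/2)² = π(2.720×10^-2 m)² = 2.324×10^-3 m².
For a long solenoid, L = μ₀N²A/ℓ.
L = (4π×10⁻⁷)(2990)²(2.324×10^-3)/(0.471 m) = 5.544×10^-2 H.

L ≈ 55.4 mH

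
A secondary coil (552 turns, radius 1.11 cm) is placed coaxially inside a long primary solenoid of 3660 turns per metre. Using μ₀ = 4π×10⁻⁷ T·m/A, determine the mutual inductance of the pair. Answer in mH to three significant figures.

M ≈ 0.983 mH

The outer solenoid produces a uniform field B₁ = μ₀n₁I₁ across the inner coil,
so the flux linkage is N₂Φ = N₂B₁A₂ = μ₀n₁N₂A₂·I₁, giving M = μ₀n₁N₂A₂.
A₂ = πr² = π(1.110×10^-2 m)² = 3.871×10^-4 m².
M = (4π×10⁻⁷)(3660)(552)(3.871×10^-4) = 9.827×10^-4 H.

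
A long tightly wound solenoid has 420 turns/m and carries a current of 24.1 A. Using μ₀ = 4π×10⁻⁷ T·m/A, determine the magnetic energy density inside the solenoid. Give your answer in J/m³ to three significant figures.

u ≈ 64.4 J/m³

B = μ₀nI = (4π×10⁻⁷)(420)(24.1) = 1.272×10^-2 T.
u = B²/(2μ₀) = (1.272×10^-2)²/(2×4π×10⁻⁷) = 64.37 J/m³.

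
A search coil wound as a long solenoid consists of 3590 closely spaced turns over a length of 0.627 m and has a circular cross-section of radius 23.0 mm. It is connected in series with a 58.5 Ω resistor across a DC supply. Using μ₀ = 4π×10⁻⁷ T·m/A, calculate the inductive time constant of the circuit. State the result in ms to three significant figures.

τ ≈ 0.734 ms

A = πr² = π(2.300×10^-2 m)² = 1.662×10^-3 m².
L = μ₀N²A/ℓ = (4π×10⁻⁷)(3590)²(1.662×10^-3)/(0.627) = 4.293×10^-2 H.
τ = L/R = (4.293×10^-2)/(58.5) = 7.338×10^-4 s.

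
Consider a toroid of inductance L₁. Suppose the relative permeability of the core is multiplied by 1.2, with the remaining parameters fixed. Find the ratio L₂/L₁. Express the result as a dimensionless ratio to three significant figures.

For a toroid, L ∝ μᵣN²A/R.
L₂/L₁ = (1.2) = 1.20.

L₂/L₁ = 1.20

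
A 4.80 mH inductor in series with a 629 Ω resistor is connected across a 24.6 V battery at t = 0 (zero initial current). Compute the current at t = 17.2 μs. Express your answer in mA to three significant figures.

I ≈ 35.0 mA

τ = L/R = 4.800×10^-3/629 = 7.631×10^-6 s; final current I_∞ = ε/R = 24.6/629 = 3.911×10^-2 A.
I(t) = I_∞(1 − e^(−t/τ)) with t/τ = 2.254.
I = (3.911×10^-2)(1 − e^(−2.254)) = 3.500×10^-2 A.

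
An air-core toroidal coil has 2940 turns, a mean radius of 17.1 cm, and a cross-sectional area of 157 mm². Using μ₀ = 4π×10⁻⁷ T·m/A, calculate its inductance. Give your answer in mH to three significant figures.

For a thin toroid, L = μ₀N²A/(2πR).
L = (4π×10⁻⁷)(2940)²(1.570×10^-4) / (2π×0.171 m) = 1.587×10^-3 H.

L ≈ 1.59 mH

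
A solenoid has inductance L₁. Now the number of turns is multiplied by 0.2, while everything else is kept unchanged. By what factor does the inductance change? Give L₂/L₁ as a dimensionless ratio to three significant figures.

For a solenoid, L ∝ μᵣN²A/ℓ.
L₂/L₁ = (0.2)^2 = 0.0400.

L₂/L₁ = 0.0400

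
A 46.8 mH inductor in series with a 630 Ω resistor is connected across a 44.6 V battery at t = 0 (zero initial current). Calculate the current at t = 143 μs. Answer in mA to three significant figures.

τ = L/R = 4.680×10^-2/630 = 7.429×10^-5 s; final current I_∞ = ε/R = 44.6/630 = 7.079×10^-2 A.
I(t) = I_∞(1 − e^(−t/τ)) with t/τ = 1.925.
I = (7.079×10^-2)(1 − e^(−1.925)) = 6.047×10^-2 A.

I ≈ 60.5 mA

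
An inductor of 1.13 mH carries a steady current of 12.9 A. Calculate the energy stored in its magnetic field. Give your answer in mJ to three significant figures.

U ≈ 94.0 mJ

Stored magnetic energy: U = ½LI².
U = ½(1.130×10^-3 H)(12.9 A)² = 9.402×10^-2 J.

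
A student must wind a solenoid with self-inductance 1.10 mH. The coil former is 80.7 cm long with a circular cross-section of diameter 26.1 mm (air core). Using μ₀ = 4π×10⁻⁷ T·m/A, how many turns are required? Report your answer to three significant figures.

A = π(d/2)² = π(1.305×10^-2 m)² = 5.350×10^-4 m².
From L = μ₀N²A/ℓ, N = √(Lℓ / (μ₀A)).
N = √[(1.100×10^-3)(0.807) / ((4π×10⁻⁷)×5.350×10^-4)] = √(1.320×10^6) ≈ 1149.1.

N ≈ 1150 turns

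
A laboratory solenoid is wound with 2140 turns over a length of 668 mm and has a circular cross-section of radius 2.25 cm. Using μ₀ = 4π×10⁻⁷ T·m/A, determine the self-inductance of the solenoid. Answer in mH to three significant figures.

A = πr² = π(2.250×10^-2 m)² = 1.590×10^-3 m².
For a long solenoid, L = μ₀N²A/ℓ.
L = (4π×10⁻⁷)(2140)²(1.590×10^-3)/(0.668 m) = 1.370×10^-2 H.

L ≈ 13.7 mH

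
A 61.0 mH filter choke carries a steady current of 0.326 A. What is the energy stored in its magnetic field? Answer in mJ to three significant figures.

Stored magnetic energy: U = ½LI².
U = ½(6.100×10^-2 H)(0.326 A)² = 3.241×10^-3 J.

U ≈ 3.24 mJ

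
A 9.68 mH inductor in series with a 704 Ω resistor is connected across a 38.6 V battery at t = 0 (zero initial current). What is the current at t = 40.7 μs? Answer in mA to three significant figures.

τ = L/R = 9.680×10^-3/704 = 1.375×10^-5 s; final current I_∞ = ε/R = 38.6/704 = 5.483×10^-2 A.
I(t) = I_∞(1 − e^(−t/τ)) with t/τ = 2.960.
I = (5.483×10^-2)(1 − e^(−2.960)) = 5.199×10^-2 A.

I ≈ 52.0 mA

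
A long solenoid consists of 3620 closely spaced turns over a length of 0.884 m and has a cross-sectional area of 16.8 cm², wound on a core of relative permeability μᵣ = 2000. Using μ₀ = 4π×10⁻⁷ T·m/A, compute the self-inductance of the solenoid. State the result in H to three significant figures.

A = 16.8 cm² = 1.680×10^-3 m².
For a long solenoid, L = μ₀μᵣN²A/ℓ.
L = (4π×10⁻⁷)(2000)(3620)²(1.680×10^-3)/(0.884 m) = 62.59 H.

L ≈ 62.6 H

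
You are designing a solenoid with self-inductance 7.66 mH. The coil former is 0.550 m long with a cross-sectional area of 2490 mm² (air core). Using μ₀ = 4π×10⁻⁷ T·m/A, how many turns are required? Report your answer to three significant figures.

A = 2490 mm² = 2.490×10^-3 m².
From L = μ₀N²A/ℓ, N = √(Lℓ / (μ₀A)).
N = √[(7.660×10^-3)(0.55) / ((4π×10⁻⁷)×2.490×10^-3)] = √(1.346×10^6) ≈ 1160.4.

N ≈ 1160 turns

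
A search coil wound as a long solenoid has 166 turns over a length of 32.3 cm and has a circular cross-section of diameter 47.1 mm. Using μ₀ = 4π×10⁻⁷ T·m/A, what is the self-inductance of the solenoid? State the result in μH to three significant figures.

A = π(d/2)² = π(2.355×10^-2 m)² = 1.742×10^-3 m².
For a long solenoid, L = μ₀N²A/ℓ.
L = (4π×10⁻⁷)(166)²(1.742×10^-3)/(0.323 m) = 1.868×10^-4 H.

L ≈ 187 μH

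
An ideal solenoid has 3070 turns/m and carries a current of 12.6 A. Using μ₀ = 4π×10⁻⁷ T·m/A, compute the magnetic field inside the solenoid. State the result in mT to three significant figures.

Inside a long solenoid, B = μ₀nI.
B = (4π×10⁻⁷)(3.070×10^3 m⁻¹)(12.6 A) = 4.861×10^-2 T.

B ≈ 48.6 mT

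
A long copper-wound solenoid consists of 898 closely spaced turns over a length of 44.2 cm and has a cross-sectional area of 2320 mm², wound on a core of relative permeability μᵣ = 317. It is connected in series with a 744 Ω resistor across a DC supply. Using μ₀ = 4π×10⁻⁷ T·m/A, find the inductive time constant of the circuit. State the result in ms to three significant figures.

A = 2320 mm² = 2.320×10^-3 m².
L = μ₀μᵣN²A/ℓ = (4π×10⁻⁷)(317)(898)²(2.320×10^-3)/(0.442) = 1.686 H.
τ = L/R = (1.686)/(744) = 2.266×10^-3 s.

τ ≈ 2.27 ms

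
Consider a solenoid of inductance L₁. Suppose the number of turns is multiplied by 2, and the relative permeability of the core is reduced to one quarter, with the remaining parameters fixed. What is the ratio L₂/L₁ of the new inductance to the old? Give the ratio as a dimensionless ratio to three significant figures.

L₂/L₁ = 1.00

For a solenoid, L ∝ μᵣN²A/ℓ.
L₂/L₁ = (2)^2 × (0.25) = 1.00.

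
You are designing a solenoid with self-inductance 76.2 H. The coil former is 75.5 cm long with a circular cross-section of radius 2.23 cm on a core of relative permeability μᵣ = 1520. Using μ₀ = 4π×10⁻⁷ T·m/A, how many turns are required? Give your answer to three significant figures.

N ≈ 4390 turns

A = πr² = π(2.230×10^-2 m)² = 1.562×10^-3 m².
From L = μ₀μᵣN²A/ℓ, N = √(Lℓ / (μ₀μᵣA)).
N = √[(76.2)(0.755) / ((4π×10⁻⁷)(1520)×1.562×10^-3)] = √(1.928×10^7) ≈ 4390.8.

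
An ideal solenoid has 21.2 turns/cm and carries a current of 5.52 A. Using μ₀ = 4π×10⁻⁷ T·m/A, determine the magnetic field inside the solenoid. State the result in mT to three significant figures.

Inside a long solenoid, B = μ₀nI.
B = (4π×10⁻⁷)(2.120×10^3 m⁻¹)(5.52 A) = 1.471×10^-2 T.

B ≈ 14.7 mT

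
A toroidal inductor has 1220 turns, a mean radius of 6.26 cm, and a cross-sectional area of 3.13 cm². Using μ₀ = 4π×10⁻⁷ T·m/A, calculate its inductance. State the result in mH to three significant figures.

L ≈ 1.49 mH

For a thin toroid, L = μ₀N²A/(2πR).
L = (4π×10⁻⁷)(1220)²(3.130×10^-4) / (2π×6.260×10^-2 m) = 1.488×10^-3 H.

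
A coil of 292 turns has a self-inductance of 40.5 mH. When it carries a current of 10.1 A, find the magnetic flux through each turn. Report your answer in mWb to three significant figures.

From L = NΦ_B/I, the flux per turn is Φ_B = LI/N.
Φ_B = (4.050×10^-2 H)(10.1 A)/292 = 1.401×10^-3 Wb.

Φ_B ≈ 1.40 mWb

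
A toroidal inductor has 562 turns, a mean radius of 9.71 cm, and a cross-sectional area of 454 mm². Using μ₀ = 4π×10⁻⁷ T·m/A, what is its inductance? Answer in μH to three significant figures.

L ≈ 295 μH

For a thin toroid, L = μ₀N²A/(2πR).
L = (4π×10⁻⁷)(562)²(4.540×10^-4) / (2π×9.710×10^-2 m) = 2.954×10^-4 H.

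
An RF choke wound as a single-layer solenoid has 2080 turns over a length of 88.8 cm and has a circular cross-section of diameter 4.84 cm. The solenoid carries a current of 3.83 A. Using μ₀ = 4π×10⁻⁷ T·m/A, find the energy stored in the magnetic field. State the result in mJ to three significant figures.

A = π(d/2)² = π(2.420×10^-2 m)² = 1.840×10^-3 m².
L = μ₀N²A/ℓ = (4π×10⁻⁷)(2080)²(1.840×10^-3)/(0.888) = 1.126×10^-2 H.
U = ½LI² = ½(1.126×10^-2)(3.83)² = 8.262×10^-2 J.

U ≈ 82.6 mJ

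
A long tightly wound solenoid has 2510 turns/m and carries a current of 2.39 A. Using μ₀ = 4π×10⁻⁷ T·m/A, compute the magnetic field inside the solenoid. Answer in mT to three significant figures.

B ≈ 7.54 mT

Inside a long solenoid, B = μ₀nI.
B = (4π×10⁻⁷)(2.510×10^3 m⁻¹)(2.39 A) = 7.538×10^-3 T.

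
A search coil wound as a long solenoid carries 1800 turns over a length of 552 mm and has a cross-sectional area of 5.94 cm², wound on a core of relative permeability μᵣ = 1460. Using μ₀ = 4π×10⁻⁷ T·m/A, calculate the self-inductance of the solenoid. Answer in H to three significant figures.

L ≈ 6.40 H

A = 5.94 cm² = 5.940×10^-4 m².
For a long solenoid, L = μ₀μᵣN²A/ℓ.
L = (4π×10⁻⁷)(1460)(1800)²(5.940×10^-4)/(0.552 m) = 6.397 H.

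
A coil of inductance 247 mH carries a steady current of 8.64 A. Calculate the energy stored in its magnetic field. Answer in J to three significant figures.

U ≈ 9.22 J

Stored magnetic energy: U = ½LI².
U = ½(0.247 H)(8.64 A)² = 9.219 J.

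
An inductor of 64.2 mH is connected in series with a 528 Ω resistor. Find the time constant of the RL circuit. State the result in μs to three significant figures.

τ ≈ 122 μs

τ = L/R = (6.420×10^-2 H)/(528 Ω) = 1.216×10^-4 s.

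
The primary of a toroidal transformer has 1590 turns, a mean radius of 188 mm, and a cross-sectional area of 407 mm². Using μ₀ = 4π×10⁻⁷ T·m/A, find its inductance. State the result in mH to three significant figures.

For a thin toroid, L = μ₀N²A/(2πR).
L = (4π×10⁻⁷)(1590)²(4.070×10^-4) / (2π×0.188 m) = 1.0946×10^-3 H.

L ≈ 1.09 mH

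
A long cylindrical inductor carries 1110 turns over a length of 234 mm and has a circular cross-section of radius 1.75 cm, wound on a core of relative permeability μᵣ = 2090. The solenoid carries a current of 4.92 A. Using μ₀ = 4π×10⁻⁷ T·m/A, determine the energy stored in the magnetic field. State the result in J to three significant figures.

A = πr² = π(1.750×10^-2 m)² = 9.621×10^-4 m².
L = μ₀μᵣN²A/ℓ = (4π×10⁻⁷)(2090)(1110)²(9.621×10^-4)/(0.234) = 13.3 H.
U = ½LI² = ½(13.3)(4.92)² = 161 J.

U ≈ 161 J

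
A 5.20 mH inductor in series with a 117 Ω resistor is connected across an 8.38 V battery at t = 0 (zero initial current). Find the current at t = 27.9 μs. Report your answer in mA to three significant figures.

τ = L/R = 5.200×10^-3/117 = 4.444×10^-5 s; final current I_∞ = ε/R = 8.38/117 = 7.162×10^-2 A.
I(t) = I_∞(1 − e^(−t/τ)) with t/τ = 0.628.
I = (7.162×10^-2)(1 − e^(−0.628)) = 3.339×10^-2 A.

I ≈ 33.4 mA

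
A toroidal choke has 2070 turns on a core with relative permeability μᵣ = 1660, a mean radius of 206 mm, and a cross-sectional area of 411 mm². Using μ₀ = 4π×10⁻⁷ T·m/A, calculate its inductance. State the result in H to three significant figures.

For a thin toroid, L = μ₀μᵣN²A/(2πR).
L = (4π×10⁻⁷)(1660)(2070)²(4.110×10^-4) / (2π×0.206 m) = 2.838 H.

L ≈ 2.84 H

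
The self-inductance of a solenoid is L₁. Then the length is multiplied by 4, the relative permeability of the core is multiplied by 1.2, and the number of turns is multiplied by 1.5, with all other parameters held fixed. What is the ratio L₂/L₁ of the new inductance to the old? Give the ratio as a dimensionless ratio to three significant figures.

L₂/L₁ = 0.675

For a solenoid, L ∝ μᵣN²A/ℓ.
L₂/L₁ = (4)^-1 × (1.2) × (1.5)^2 = 0.675.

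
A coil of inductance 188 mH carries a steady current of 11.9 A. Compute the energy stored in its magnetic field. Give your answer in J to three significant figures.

Stored magnetic energy: U = ½LI².
U = ½(0.188 H)(11.9 A)² = 13.31 J.

U ≈ 13.3 J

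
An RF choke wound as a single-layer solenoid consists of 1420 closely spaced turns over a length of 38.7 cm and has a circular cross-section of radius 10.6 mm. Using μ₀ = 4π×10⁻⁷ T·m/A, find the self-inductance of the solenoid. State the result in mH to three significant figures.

A = πr² = π(1.060×10^-2 m)² = 3.530×10^-4 m².
For a long solenoid, L = μ₀N²A/ℓ.
L = (4π×10⁻⁷)(1420)²(3.530×10^-4)/(0.387 m) = 2.311×10^-3 H.

L ≈ 2.31 mH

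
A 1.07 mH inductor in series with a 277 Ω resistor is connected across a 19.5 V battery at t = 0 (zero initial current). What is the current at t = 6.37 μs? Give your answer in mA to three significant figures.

τ = L/R = 1.070×10^-3/277 = 3.863×10^-6 s; final current I_∞ = ε/R = 19.5/277 = 7.040×10^-2 A.
I(t) = I_∞(1 − e^(−t/τ)) with t/τ = 1.649.
I = (7.040×10^-2)(1 − e^(−1.649)) = 5.686×10^-2 A.

I ≈ 56.9 mA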